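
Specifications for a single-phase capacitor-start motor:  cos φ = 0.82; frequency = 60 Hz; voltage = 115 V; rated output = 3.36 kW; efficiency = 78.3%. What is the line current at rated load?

45.5 A

P_out = 3.36 kW = 3360 W
P_in = P_out / η = 3360 / 0.783 = 4291 W
I = P_in / (V·cosφ) = 4291 / (115 × 0.82) = 45.5 A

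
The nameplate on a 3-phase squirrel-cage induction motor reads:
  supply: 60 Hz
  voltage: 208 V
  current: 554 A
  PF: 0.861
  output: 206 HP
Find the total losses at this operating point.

18200 W

P_in = √3·V·I·cosφ = 1.732×208×554×0.861 = 171840 W
P_out = 206×746 = 153676 W
Losses = P_in − P_out = 171840 − 153676 = 18164 W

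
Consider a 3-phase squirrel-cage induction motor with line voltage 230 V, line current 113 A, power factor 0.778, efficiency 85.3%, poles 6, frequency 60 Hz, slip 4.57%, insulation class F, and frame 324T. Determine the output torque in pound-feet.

P_in = √3·V·I·cosφ = 1.732 × 230 × 113 × 0.778 = 35021 W
P_out = η·P_in = 0.853 × 35021 = 29873 W
n_s = 120×60/6 = 1200 rpm; n = 1200×(1−0.0457) = 1145 rpm
ω = 2π×1145/60 = 119.9 rad/s
τ = P_out/ω = 29873/119.9 = 249.1 N·m
In lb·ft: 249.1/1.356 = 184 lb·ft

184 lb·ft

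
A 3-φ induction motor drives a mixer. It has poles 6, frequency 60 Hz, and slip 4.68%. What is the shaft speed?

n_s = 120f/p = 120×60/6 = 1200 rpm
n = n_s(1 − s) = 1200 × (1 − 0.0468) = 1144 rpm

1144 rpm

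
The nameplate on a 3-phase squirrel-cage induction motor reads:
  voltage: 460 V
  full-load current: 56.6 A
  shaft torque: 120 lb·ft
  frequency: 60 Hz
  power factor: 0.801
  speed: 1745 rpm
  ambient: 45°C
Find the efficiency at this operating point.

82.3 %

τ = 120 lb·ft × 1.356 = 162.7 N·m
ω = 2π × 1745/60 = 182.7 rad/s; P_out = τω = 162.7 × 182.7 = 29725 W
P_in = √3·V_L·I_L·cosφ = 1.732 × 460 × 56.6 × 0.801 = 36121 W
η = P_out / P_in = 29725 / 36121 = 0.823 = 82.3%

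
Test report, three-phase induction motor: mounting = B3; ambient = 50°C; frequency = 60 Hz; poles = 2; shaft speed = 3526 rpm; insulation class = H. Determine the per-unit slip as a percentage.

2.06 %

n_s = 120f/p = 120×60/2 = 3600 rpm
s = (n_s − n)/n_s = (3600 − 3526)/3600 = 0.0206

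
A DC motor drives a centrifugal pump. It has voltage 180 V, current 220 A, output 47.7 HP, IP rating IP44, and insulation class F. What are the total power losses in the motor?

4.02 kW

P_in = V·I = 180×220 = 39600 W
P_out = 47.7×746 = 35584 W
Losses = P_in − P_out = 39600 − 35584 = 4016 W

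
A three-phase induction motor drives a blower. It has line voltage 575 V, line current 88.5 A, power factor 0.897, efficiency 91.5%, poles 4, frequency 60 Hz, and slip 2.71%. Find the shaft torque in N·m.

P_in = √3·V·I·cosφ = 1.732 × 575 × 88.5 × 0.897 = 79059 W
P_out = η·P_in = 0.915 × 79059 = 72339 W
n_s = 120×60/4 = 1800 rpm; n = 1800×(1−0.0271) = 1751 rpm
ω = 2π×1751/60 = 183.4 rad/s
τ = P_out/ω = 72339/183.4 = 394 N·m

394 N·m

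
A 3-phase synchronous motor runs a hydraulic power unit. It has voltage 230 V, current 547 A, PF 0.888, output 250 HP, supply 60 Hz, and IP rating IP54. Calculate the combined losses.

7 kW

P_in = √3·V·I·cosφ = 1.732×230×547×0.888 = 193498 W
P_out = 250×746 = 186500 W
Losses = P_in − P_out = 193498 − 186500 = 6998 W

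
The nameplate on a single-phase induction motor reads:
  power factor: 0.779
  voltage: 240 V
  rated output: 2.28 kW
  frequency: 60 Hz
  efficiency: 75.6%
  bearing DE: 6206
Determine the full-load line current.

P_out = 2.28 kW = 2280 W
P_in = P_out / η = 2280 / 0.756 = 3016 W
I = P_in / (V·cosφ) = 3016 / (240 × 0.779) = 16.1 A

16.1 A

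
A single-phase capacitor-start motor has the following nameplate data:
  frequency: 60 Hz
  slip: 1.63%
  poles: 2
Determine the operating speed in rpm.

n_s = 120f/p = 120×60/2 = 3600 rpm
n = n_s(1 − s) = 3600 × (1 − 0.0163) = 3541 rpm

3541 rpm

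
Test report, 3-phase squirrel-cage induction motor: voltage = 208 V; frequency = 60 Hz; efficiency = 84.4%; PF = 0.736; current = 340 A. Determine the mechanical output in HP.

102 HP

P_in = √3·V·I·cosφ = 1.732 × 208 × 340 × 0.736 = 90150 W
P_out = η·P_in = 0.844 × 90150 = 76087 W
= 76087/746 = 102 HP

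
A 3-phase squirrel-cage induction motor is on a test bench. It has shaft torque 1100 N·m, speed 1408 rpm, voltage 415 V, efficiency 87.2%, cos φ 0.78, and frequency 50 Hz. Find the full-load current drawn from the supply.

332 A

ω = 2π×1408/60 = 147.4 rad/s; P_out = τω = 1100 × 147.4 = 162140 W
P_in = P_out / η = 162140 / 0.872 = 185940 W
I_L = P_in / (√3·V_L·cosφ) = 185940 / (1.732 × 415 × 0.78) = 332 A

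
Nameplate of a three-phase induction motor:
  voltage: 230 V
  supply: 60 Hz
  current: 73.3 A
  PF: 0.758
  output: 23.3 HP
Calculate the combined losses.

P_in = √3·V·I·cosφ = 1.732×230×73.3×0.758 = 22133 W
P_out = 23.3×746 = 17382 W
Losses = P_in − P_out = 22133 − 17382 = 4751 W

4.75 kW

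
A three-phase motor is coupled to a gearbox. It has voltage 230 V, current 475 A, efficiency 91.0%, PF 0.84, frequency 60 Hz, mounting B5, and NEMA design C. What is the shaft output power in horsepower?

P_in = √3·V·I·cosφ = 1.732 × 230 × 475 × 0.84 = 158946 W
P_out = η·P_in = 0.91 × 158946 = 144641 W
= 144641/746 = 194 HP

194 HP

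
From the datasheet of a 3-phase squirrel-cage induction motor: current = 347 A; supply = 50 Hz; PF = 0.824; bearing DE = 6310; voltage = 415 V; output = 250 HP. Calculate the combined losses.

19 kW

P_in = √3·V·I·cosφ = 1.732×415×347×0.824 = 205519 W
P_out = 250×746 = 186500 W
Losses = P_in − P_out = 205519 − 186500 = 19019 W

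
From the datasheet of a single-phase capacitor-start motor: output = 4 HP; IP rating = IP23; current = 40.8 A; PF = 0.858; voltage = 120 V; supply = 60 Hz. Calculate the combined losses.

1220 W

P_in = V·I·cosφ = 120×40.8×0.858 = 4201 W
P_out = 4×746 = 2984 W
Losses = P_in − P_out = 4201 − 2984 = 1217 W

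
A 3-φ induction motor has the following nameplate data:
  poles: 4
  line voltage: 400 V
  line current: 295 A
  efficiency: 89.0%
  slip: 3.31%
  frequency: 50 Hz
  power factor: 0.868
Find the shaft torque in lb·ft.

767 lb·ft

P_in = √3·V·I·cosφ = 1.732 × 400 × 295 × 0.868 = 177398 W
P_out = η·P_in = 0.89 × 177398 = 157884 W
n_s = 120×50/4 = 1500 rpm; n = 1500×(1−0.0331) = 1450 rpm
ω = 2π×1450/60 = 151.8 rad/s
τ = P_out/ω = 157884/151.8 = 1040 N·m
In lb·ft: 1040/1.356 = 767 lb·ft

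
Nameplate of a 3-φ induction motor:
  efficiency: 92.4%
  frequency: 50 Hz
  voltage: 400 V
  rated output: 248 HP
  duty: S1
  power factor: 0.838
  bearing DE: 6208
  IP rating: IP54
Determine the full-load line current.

345 A

P_out = 248 × 746 = 185008 W
P_in = P_out / η = 185008 / 0.924 = 200225 W
I_L = P_in / (√3·V_L·cosφ) = 200225 / (1.732 × 400 × 0.838) = 345 A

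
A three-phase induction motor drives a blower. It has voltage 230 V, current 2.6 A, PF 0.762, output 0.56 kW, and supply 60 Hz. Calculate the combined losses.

229 W

P_in = √3·V·I·cosφ = 1.732×230×2.6×0.762 = 789 W
P_out = 560 W
Losses = P_in − P_out = 789 − 560 = 229 W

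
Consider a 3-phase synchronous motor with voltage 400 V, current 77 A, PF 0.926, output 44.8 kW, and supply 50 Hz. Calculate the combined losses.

P_in = √3·V·I·cosφ = 1.732×400×77×0.926 = 49398 W
P_out = 44800 W
Losses = P_in − P_out = 49398 − 44800 = 4598 W

4600 W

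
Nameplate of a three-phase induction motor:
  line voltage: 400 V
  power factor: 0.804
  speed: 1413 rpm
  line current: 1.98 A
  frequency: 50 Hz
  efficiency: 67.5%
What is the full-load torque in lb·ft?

3.71 lb·ft

P_in = √3·V·I·cosφ = 1.732 × 400 × 1.98 × 0.804 = 1103 W
P_out = η·P_in = 0.675 × 1103 = 745 W
n = 1413 rpm
ω = 2π×1413/60 = 148 rad/s
τ = P_out/ω = 745/148 = 5.034 N·m
In lb·ft: 5.034/1.356 = 3.71 lb·ft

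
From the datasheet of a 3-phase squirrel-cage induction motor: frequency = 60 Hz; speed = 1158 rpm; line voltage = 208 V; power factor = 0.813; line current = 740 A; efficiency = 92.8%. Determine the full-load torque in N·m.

1660 N·m

P_in = √3·V·I·cosφ = 1.732 × 208 × 740 × 0.813 = 216737 W
P_out = η·P_in = 0.928 × 216737 = 201132 W
n = 1158 rpm
ω = 2π×1158/60 = 121.3 rad/s
τ = P_out/ω = 201132/121.3 = 1660 N·m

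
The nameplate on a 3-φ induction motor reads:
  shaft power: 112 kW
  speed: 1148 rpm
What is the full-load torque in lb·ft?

687 lb·ft

ω = 2π × 1148/60 = 120.2 rad/s
τ = P/ω = 112000/120.2 = 931.8 N·m
In lb·ft: 931.8/1.356 = 687 lb·ft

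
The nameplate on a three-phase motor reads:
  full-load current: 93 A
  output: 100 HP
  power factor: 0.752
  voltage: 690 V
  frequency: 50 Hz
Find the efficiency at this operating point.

P_out = 100 × 746 = 74600 W
P_in = √3·V_L·I_L·cosφ = 1.732 × 690 × 93 × 0.752 = 83579 W
η = P_out / P_in = 74600 / 83579 = 0.893 = 89.3%

89.3 %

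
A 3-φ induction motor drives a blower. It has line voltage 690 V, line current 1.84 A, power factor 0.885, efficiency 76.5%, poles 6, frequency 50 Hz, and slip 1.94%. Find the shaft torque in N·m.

14.5 N·m

P_in = √3·V·I·cosφ = 1.732 × 690 × 1.84 × 0.885 = 1946 W
P_out = η·P_in = 0.765 × 1946 = 1489 W
n_s = 120×50/6 = 1000 rpm; n = 1000×(1−0.0194) = 981 rpm
ω = 2π×981/60 = 102.7 rad/s
τ = P_out/ω = 1489/102.7 = 14.5 N·m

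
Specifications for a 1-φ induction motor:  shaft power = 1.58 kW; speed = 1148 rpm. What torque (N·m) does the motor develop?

13.1 N·m

ω = 2π × 1148/60 = 120.2 rad/s
τ = P/ω = 1580/120.2 = 13.1 N·m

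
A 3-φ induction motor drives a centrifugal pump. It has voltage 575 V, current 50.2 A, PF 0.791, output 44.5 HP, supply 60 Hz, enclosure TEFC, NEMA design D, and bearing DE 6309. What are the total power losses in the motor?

P_in = √3·V·I·cosφ = 1.732×575×50.2×0.791 = 39545 W
P_out = 44.5×746 = 33197 W
Losses = P_in − P_out = 39545 − 33197 = 6348 W

6.35 kW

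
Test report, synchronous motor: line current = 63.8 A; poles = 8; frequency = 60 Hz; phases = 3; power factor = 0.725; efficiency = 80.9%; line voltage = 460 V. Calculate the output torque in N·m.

316 N·m

P_in = √3·V·I·cosφ = 1.732 × 460 × 63.8 × 0.725 = 36852 W
P_out = η·P_in = 0.809 × 36852 = 29813 W
n = n_s = 120×60/8 = 900 rpm (synchronous)
ω = 2π×900/60 = 94.25 rad/s
τ = P_out/ω = 29813/94.25 = 316 N·m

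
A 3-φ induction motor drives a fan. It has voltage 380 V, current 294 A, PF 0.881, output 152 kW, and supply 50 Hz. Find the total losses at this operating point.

P_in = √3·V·I·cosφ = 1.732×380×294×0.881 = 170473 W
P_out = 152000 W
Losses = P_in − P_out = 170473 − 152000 = 18473 W

18.5 kW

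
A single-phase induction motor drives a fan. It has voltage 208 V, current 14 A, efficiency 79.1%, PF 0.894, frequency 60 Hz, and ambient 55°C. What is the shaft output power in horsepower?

P_in = V·I·cosφ = 208 × 14 × 0.894 = 2603 W
P_out = η·P_in = 0.791 × 2603 = 2059 W
= 2059/746 = 2.76 HP

2.76 HP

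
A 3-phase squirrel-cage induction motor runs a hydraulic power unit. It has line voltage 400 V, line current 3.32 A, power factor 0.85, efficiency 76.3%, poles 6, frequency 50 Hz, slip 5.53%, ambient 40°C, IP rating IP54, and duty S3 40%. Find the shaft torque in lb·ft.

P_in = √3·V·I·cosφ = 1.732 × 400 × 3.32 × 0.85 = 1955 W
P_out = η·P_in = 0.763 × 1955 = 1492 W
n_s = 120×50/6 = 1000 rpm; n = 1000×(1−0.0553) = 945 rpm
ω = 2π×945/60 = 98.96 rad/s
τ = P_out/ω = 1492/98.96 = 15.08 N·m
In lb·ft: 15.08/1.356 = 11.1 lb·ft

11.1 lb·ft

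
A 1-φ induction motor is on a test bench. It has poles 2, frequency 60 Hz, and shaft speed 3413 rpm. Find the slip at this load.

n_s = 120f/p = 120×60/2 = 3600 rpm
s = (n_s − n)/n_s = (3600 − 3413)/3600 = 0.0519

5.19 %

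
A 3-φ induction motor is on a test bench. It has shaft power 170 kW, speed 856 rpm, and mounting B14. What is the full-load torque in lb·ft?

ω = 2π × 856/60 = 89.64 rad/s
τ = P/ω = 170000/89.64 = 1896 N·m
In lb·ft: 1896/1.356 = 1400 lb·ft

1400 lb·ft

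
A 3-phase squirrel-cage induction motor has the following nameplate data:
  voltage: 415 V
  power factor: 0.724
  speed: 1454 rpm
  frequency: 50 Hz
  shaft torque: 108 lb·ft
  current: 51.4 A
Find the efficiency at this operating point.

τ = 108 lb·ft × 1.356 = 146.4 N·m
ω = 2π × 1454/60 = 152.3 rad/s; P_out = τω = 146.4 × 152.3 = 22297 W
P_in = √3·V_L·I_L·cosφ = 1.732 × 415 × 51.4 × 0.724 = 26748 W
η = P_out / P_in = 22297 / 26748 = 0.834 = 83.4%

83.4 %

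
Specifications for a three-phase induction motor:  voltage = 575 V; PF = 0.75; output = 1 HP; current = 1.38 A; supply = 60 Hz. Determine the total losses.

285 W

P_in = √3·V·I·cosφ = 1.732×575×1.38×0.75 = 1031 W
P_out = 1×746 = 746 W
Losses = P_in − P_out = 1031 − 746 = 285 W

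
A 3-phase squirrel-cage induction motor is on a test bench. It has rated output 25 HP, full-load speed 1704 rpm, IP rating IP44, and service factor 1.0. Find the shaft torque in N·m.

P_out = 25 × 746 = 18650 W
ω = 2π × 1704/60 = 178.4 rad/s
τ = P_out/ω = 18650/178.4 = 105 N·m

105 N·m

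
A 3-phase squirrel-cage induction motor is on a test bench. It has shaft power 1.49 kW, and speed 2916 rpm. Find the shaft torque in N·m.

4.88 N·m

ω = 2π × 2916/60 = 305.4 rad/s
τ = P/ω = 1490/305.4 = 4.88 N·m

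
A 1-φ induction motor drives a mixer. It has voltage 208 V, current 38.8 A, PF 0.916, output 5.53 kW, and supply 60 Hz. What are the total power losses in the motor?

1860 W

P_in = V·I·cosφ = 208×38.8×0.916 = 7392 W
P_out = 5530 W
Losses = P_in − P_out = 7392 − 5530 = 1862 W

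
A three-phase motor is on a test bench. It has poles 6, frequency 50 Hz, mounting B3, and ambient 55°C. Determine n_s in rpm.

n_s = 120f/p = 120×50/6 = 1000 rpm

1000 rpm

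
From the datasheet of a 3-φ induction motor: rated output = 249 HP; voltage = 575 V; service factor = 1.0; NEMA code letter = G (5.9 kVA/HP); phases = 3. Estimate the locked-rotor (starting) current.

S_LR = 5.9 × 249 = 1469.1 kVA
I_LR = S_LR/(√3·V_L) = 1469100/(1.732×575) = 1480 A

1480 A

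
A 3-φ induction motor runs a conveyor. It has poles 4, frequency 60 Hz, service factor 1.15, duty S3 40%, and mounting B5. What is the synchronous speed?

1800 rpm

n_s = 120f/p = 120×60/4 = 1800 rpm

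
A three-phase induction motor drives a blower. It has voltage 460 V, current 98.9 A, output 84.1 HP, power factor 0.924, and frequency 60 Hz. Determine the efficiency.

86.2 %

P_out = 84.1 × 746 = 62739 W
P_in = √3·V_L·I_L·cosφ = 1.732 × 460 × 98.9 × 0.924 = 72807 W
η = P_out / P_in = 62739 / 72807 = 0.862 = 86.2%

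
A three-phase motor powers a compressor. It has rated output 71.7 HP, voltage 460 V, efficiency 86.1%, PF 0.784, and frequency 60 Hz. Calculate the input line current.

99.5 A

P_out = 71.7 × 746 = 53488 W
P_in = P_out / η = 53488 / 0.861 = 62123 W
I_L = P_in / (√3·V_L·cosφ) = 62123 / (1.732 × 460 × 0.784) = 99.5 A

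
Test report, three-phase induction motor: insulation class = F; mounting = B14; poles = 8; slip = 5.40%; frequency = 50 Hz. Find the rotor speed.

n_s = 120f/p = 120×50/8 = 750 rpm
n = n_s(1 − s) = 750 × (1 − 0.054) = 710 rpm

710 rpm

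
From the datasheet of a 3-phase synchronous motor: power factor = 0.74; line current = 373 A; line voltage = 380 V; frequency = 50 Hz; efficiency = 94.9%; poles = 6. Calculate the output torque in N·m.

P_in = √3·V·I·cosφ = 1.732 × 380 × 373 × 0.74 = 181665 W
P_out = η·P_in = 0.949 × 181665 = 172400 W
n = n_s = 120×50/6 = 1000 rpm (synchronous)
ω = 2π×1000/60 = 104.7 rad/s
τ = P_out/ω = 172400/104.7 = 1650 N·m

1650 N·m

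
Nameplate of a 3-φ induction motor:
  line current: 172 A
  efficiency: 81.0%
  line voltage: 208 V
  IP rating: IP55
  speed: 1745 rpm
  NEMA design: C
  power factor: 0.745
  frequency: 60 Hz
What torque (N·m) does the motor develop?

P_in = √3·V·I·cosφ = 1.732 × 208 × 172 × 0.745 = 46163 W
P_out = η·P_in = 0.81 × 46163 = 37392 W
n = 1745 rpm
ω = 2π×1745/60 = 182.7 rad/s
τ = P_out/ω = 37392/182.7 = 205 N·m

205 N·m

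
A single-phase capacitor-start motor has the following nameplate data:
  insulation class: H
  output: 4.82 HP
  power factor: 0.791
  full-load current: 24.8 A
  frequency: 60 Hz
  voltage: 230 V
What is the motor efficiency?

P_out = 4.82 × 746 = 3596 W
P_in = V·I·cosφ = 230 × 24.8 × 0.791 = 4512 W
η = P_out / P_in = 3596 / 4512 = 0.797 = 79.7%

79.7 %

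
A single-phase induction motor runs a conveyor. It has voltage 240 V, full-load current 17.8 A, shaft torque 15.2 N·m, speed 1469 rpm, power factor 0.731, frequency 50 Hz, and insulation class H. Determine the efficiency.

74.9 %

ω = 2π × 1469/60 = 153.8 rad/s; P_out = τω = 15.2 × 153.8 = 2338 W
P_in = V·I·cosφ = 240 × 17.8 × 0.731 = 3123 W
η = P_out / P_in = 2338 / 3123 = 0.749 = 74.9%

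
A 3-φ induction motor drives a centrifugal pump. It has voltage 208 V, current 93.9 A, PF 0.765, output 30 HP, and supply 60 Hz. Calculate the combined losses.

3500 W

P_in = √3·V·I·cosφ = 1.732×208×93.9×0.765 = 25878 W
P_out = 30×746 = 22380 W
Losses = P_in − P_out = 25878 − 22380 = 3498 W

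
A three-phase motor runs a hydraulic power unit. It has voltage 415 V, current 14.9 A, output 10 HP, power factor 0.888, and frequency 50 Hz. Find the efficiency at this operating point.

78.4 %

P_out = 10 × 746 = 7460 W
P_in = √3·V_L·I_L·cosφ = 1.732 × 415 × 14.9 × 0.888 = 9510 W
η = P_out / P_in = 7460 / 9510 = 0.784 = 78.4%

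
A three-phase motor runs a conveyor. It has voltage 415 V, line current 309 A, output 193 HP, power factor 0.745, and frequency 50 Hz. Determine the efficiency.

P_out = 193 × 746 = 143978 W
P_in = √3·V_L·I_L·cosφ = 1.732 × 415 × 309 × 0.745 = 165467 W
η = P_out / P_in = 143978 / 165467 = 0.870 = 87.0%

87.0 %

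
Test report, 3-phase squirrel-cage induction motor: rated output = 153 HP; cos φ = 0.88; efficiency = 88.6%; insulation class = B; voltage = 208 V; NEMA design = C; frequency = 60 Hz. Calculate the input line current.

P_out = 153 × 746 = 114138 W
P_in = P_out / η = 114138 / 0.886 = 128824 W
I_L = P_in / (√3·V_L·cosφ) = 128824 / (1.732 × 208 × 0.88) = 406 A

406 A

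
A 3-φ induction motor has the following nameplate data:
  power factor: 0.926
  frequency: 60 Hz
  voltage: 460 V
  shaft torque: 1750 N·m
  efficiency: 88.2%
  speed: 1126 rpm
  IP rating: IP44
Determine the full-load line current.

ω = 2π×1126/60 = 117.9 rad/s; P_out = τω = 1750 × 117.9 = 206325 W
P_in = P_out / η = 206325 / 0.882 = 233929 W
I_L = P_in / (√3·V_L·cosφ) = 233929 / (1.732 × 460 × 0.926) = 317 A

317 A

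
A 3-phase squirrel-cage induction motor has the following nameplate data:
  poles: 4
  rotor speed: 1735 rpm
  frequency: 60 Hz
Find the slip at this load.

n_s = 120f/p = 120×60/4 = 1800 rpm
s = (n_s − n)/n_s = (1800 − 1735)/1800 = 0.0361

3.61 %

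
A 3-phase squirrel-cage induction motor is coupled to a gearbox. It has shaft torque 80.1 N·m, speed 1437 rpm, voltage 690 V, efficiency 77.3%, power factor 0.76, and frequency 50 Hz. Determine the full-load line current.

17.2 A

ω = 2π×1437/60 = 150.5 rad/s; P_out = τω = 80.1 × 150.5 = 12055 W
P_in = P_out / η = 12055 / 0.773 = 15595 W
I_L = P_in / (√3·V_L·cosφ) = 15595 / (1.732 × 690 × 0.76) = 17.2 A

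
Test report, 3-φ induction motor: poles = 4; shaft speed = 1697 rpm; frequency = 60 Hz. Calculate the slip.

5.7 %

n_s = 120f/p = 120×60/4 = 1800 rpm
s = (n_s − n)/n_s = (1800 − 1697)/1800 = 0.0572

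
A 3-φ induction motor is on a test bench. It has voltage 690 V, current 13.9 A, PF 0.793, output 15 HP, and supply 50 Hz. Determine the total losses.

1980 W

P_in = √3·V·I·cosφ = 1.732×690×13.9×0.793 = 13173 W
P_out = 15×746 = 11190 W
Losses = P_in − P_out = 13173 − 11190 = 1983 W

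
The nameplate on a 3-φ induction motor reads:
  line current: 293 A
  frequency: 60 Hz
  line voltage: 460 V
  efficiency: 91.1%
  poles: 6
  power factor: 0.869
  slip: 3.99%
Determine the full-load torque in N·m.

P_in = √3·V·I·cosφ = 1.732 × 460 × 293 × 0.869 = 202858 W
P_out = η·P_in = 0.911 × 202858 = 184804 W
n_s = 120×60/6 = 1200 rpm; n = 1200×(1−0.0399) = 1152 rpm
ω = 2π×1152/60 = 120.6 rad/s
τ = P_out/ω = 184804/120.6 = 1530 N·m

1530 N·m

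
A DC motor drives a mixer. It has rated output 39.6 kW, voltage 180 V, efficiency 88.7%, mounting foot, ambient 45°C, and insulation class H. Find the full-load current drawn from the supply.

248 A

P_out = 39.6 kW = 39600 W
P_in = P_out / η = 39600 / 0.887 = 44645 W
I = P_in / V = 44645 / 180 = 248 A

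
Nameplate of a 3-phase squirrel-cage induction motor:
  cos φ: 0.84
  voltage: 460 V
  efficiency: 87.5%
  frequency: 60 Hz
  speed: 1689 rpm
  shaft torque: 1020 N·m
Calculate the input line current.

ω = 2π×1689/60 = 176.9 rad/s; P_out = τω = 1020 × 176.9 = 180438 W
P_in = P_out / η = 180438 / 0.875 = 206215 W
I_L = P_in / (√3·V_L·cosφ) = 206215 / (1.732 × 460 × 0.84) = 308 A

308 A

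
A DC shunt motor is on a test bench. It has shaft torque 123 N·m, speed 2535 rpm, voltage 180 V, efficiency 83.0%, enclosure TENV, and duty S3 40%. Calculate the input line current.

219 A

ω = 2π×2535/60 = 265.5 rad/s; P_out = τω = 123 × 265.5 = 32657 W
P_in = P_out / η = 32657 / 0.830 = 39346 W
I = P_in / V = 39346 / 180 = 219 A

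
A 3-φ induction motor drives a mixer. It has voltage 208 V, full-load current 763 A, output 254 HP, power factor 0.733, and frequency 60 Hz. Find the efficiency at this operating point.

P_out = 254 × 746 = 189484 W
P_in = √3·V_L·I_L·cosφ = 1.732 × 208 × 763 × 0.733 = 201484 W
η = P_out / P_in = 189484 / 201484 = 0.940 = 94.0%

94.0 %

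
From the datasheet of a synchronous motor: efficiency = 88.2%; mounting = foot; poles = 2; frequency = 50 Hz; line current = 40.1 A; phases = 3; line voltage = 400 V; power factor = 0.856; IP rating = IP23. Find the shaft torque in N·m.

66.8 N·m

P_in = √3·V·I·cosφ = 1.732 × 400 × 40.1 × 0.856 = 23781 W
P_out = η·P_in = 0.882 × 23781 = 20975 W
n = n_s = 120×50/2 = 3000 rpm (synchronous)
ω = 2π×3000/60 = 314.2 rad/s
τ = P_out/ω = 20975/314.2 = 66.8 N·m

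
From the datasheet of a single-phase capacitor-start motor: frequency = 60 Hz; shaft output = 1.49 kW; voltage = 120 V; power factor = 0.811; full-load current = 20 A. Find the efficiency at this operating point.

76.6 %

P_out = 1.49 kW = 1490 W
P_in = V·I·cosφ = 120 × 20 × 0.811 = 1946 W
η = P_out / P_in = 1490 / 1946 = 0.766 = 76.6%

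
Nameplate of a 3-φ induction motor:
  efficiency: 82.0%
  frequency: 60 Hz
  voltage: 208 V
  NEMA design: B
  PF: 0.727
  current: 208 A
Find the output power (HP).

P_in = √3·V·I·cosφ = 1.732 × 208 × 208 × 0.727 = 54476 W
P_out = η·P_in = 0.82 × 54476 = 44670 W
= 44670/746 = 59.9 HP

59.9 HP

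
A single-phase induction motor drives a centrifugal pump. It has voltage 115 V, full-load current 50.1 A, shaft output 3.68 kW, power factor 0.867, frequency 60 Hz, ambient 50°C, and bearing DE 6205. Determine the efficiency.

73.7 %

P_out = 3.68 kW = 3680 W
P_in = V·I·cosφ = 115 × 50.1 × 0.867 = 4995 W
η = P_out / P_in = 3680 / 4995 = 0.737 = 73.7%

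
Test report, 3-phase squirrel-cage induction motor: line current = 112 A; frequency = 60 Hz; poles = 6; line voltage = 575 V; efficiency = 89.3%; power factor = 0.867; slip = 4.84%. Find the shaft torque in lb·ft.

P_in = √3·V·I·cosφ = 1.732 × 575 × 112 × 0.867 = 96706 W
P_out = η·P_in = 0.893 × 96706 = 86358 W
n_s = 120×60/6 = 1200 rpm; n = 1200×(1−0.0484) = 1142 rpm
ω = 2π×1142/60 = 119.6 rad/s
τ = P_out/ω = 86358/119.6 = 722.1 N·m
In lb·ft: 722.1/1.356 = 533 lb·ft

533 lb·ft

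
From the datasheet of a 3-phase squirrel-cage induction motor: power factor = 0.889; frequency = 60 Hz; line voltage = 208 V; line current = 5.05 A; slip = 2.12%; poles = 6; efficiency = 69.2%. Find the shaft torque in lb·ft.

6.71 lb·ft

P_in = √3·V·I·cosφ = 1.732 × 208 × 5.05 × 0.889 = 1617 W
P_out = η·P_in = 0.692 × 1617 = 1119 W
n_s = 120×60/6 = 1200 rpm; n = 1200×(1−0.0212) = 1175 rpm
ω = 2π×1175/60 = 123 rad/s
τ = P_out/ω = 1119/123 = 9.098 N·m
In lb·ft: 9.098/1.356 = 6.71 lb·ft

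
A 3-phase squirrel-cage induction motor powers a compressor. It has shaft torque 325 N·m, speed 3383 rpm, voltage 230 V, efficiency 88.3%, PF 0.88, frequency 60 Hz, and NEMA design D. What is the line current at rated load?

372 A

ω = 2π×3383/60 = 354.3 rad/s; P_out = τω = 325 × 354.3 = 115148 W
P_in = P_out / η = 115148 / 0.883 = 130405 W
I_L = P_in / (√3·V_L·cosφ) = 130405 / (1.732 × 230 × 0.88) = 372 A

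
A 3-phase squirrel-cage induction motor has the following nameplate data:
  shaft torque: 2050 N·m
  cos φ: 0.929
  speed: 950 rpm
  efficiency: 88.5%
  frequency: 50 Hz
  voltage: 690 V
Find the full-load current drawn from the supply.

208 A

ω = 2π×950/60 = 99.48 rad/s; P_out = τω = 2050 × 99.48 = 203934 W
P_in = P_out / η = 203934 / 0.885 = 230434 W
I_L = P_in / (√3·V_L·cosφ) = 230434 / (1.732 × 690 × 0.929) = 208 A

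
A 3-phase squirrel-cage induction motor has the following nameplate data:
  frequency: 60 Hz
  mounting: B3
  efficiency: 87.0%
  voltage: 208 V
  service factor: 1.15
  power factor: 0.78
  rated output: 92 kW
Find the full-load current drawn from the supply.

376 A

P_out = 92 kW = 92000 W
P_in = P_out / η = 92000 / 0.870 = 105747 W
I_L = P_in / (√3·V_L·cosφ) = 105747 / (1.732 × 208 × 0.78) = 376 A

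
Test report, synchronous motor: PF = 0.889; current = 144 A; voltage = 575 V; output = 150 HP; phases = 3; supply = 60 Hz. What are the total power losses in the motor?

15.6 kW

P_in = √3·V·I·cosφ = 1.732×575×144×0.889 = 127491 W
P_out = 150×746 = 111900 W
Losses = P_in − P_out = 127491 − 111900 = 15591 W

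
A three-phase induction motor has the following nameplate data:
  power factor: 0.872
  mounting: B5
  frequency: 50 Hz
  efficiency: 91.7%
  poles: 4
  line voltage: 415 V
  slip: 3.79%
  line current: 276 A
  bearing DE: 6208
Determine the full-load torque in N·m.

P_in = √3·V·I·cosφ = 1.732 × 415 × 276 × 0.872 = 172990 W
P_out = η·P_in = 0.917 × 172990 = 158632 W
n_s = 120×50/4 = 1500 rpm; n = 1500×(1−0.0379) = 1443 rpm
ω = 2π×1443/60 = 151.1 rad/s
τ = P_out/ω = 158632/151.1 = 1050 N·m

1050 N·m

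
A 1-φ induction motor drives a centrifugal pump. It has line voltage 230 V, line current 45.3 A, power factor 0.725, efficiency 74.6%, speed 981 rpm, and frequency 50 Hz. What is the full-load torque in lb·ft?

P_in = V·I·cosφ = 230 × 45.3 × 0.725 = 7554 W
P_out = η·P_in = 0.746 × 7554 = 5635 W
n = 981 rpm
ω = 2π×981/60 = 102.7 rad/s
τ = P_out/ω = 5635/102.7 = 54.87 N·m
In lb·ft: 54.87/1.356 = 40.5 lb·ft

40.5 lb·ft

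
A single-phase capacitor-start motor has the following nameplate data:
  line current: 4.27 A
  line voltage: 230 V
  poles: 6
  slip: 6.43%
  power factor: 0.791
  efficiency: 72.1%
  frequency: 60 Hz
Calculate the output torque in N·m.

P_in = V·I·cosφ = 230 × 4.27 × 0.791 = 777 W
P_out = η·P_in = 0.721 × 777 = 560 W
n_s = 120×60/6 = 1200 rpm; n = 1200×(1−0.0643) = 1123 rpm
ω = 2π×1123/60 = 117.6 rad/s
τ = P_out/ω = 560/117.6 = 4.76 N·m

4.76 N·m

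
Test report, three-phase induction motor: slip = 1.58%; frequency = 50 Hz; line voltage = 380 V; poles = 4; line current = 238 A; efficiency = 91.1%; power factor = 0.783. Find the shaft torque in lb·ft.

P_in = √3·V·I·cosφ = 1.732 × 380 × 238 × 0.783 = 122651 W
P_out = η·P_in = 0.911 × 122651 = 111735 W
n_s = 120×50/4 = 1500 rpm; n = 1500×(1−0.0158) = 1476 rpm
ω = 2π×1476/60 = 154.6 rad/s
τ = P_out/ω = 111735/154.6 = 722.7 N·m
In lb·ft: 722.7/1.356 = 533 lb·ft

533 lb·ft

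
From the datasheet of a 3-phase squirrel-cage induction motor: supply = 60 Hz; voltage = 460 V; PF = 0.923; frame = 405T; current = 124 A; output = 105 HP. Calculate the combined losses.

12.9 kW

P_in = √3·V·I·cosφ = 1.732×460×124×0.923 = 91186 W
P_out = 105×746 = 78330 W
Losses = P_in − P_out = 91186 − 78330 = 12856 W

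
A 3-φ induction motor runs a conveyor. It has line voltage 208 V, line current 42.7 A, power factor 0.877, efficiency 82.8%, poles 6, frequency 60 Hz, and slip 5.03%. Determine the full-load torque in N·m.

93.6 N·m

P_in = √3·V·I·cosφ = 1.732 × 208 × 42.7 × 0.877 = 13491 W
P_out = η·P_in = 0.828 × 13491 = 11171 W
n_s = 120×60/6 = 1200 rpm; n = 1200×(1−0.0503) = 1140 rpm
ω = 2π×1140/60 = 119.4 rad/s
τ = P_out/ω = 11171/119.4 = 93.6 N·m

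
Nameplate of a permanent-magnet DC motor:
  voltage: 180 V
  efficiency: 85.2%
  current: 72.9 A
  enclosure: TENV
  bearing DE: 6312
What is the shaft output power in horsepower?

15 HP

P_in = V·I = 180 × 72.9 = 13122 W
P_out = η·P_in = 0.852 × 13122 = 11180 W
= 11180/746 = 15 HP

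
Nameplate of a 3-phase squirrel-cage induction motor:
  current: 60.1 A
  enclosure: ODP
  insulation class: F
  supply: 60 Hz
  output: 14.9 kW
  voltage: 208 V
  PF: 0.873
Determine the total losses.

P_in = √3·V·I·cosφ = 1.732×208×60.1×0.873 = 18902 W
P_out = 14900 W
Losses = P_in − P_out = 18902 − 14900 = 4002 W

4 kW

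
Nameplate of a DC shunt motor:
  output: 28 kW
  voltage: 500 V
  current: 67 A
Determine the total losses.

5.5 kW

P_in = V·I = 500×67 = 33500 W
P_out = 28000 W
Losses = P_in − P_out = 33500 − 28000 = 5500 W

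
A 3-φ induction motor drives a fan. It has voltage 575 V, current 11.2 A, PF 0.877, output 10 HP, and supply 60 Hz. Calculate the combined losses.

2.32 kW

P_in = √3·V·I·cosφ = 1.732×575×11.2×0.877 = 9782 W
P_out = 10×746 = 7460 W
Losses = P_in − P_out = 9782 − 7460 = 2322 W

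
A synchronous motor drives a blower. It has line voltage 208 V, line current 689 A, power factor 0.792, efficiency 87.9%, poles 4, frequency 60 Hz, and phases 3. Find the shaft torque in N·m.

917 N·m

P_in = √3·V·I·cosφ = 1.732 × 208 × 689 × 0.792 = 196587 W
P_out = η·P_in = 0.879 × 196587 = 172800 W
n = n_s = 120×60/4 = 1800 rpm (synchronous)
ω = 2π×1800/60 = 188.5 rad/s
τ = P_out/ω = 172800/188.5 = 917 N·m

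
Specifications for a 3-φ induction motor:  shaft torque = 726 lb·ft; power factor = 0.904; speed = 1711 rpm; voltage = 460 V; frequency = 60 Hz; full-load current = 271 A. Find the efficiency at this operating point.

τ = 726 lb·ft × 1.356 = 984.5 N·m
ω = 2π × 1711/60 = 179.2 rad/s; P_out = τω = 984.5 × 179.2 = 176422 W
P_in = √3·V_L·I_L·cosφ = 1.732 × 460 × 271 × 0.904 = 195184 W
η = P_out / P_in = 176422 / 195184 = 0.904 = 90.4%

90.4 %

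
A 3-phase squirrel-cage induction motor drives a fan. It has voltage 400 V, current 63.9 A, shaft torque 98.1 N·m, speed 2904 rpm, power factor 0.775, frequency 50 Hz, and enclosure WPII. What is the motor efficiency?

87.0 %

ω = 2π × 2904/60 = 304.1 rad/s; P_out = τω = 98.1 × 304.1 = 29832 W
P_in = √3·V_L·I_L·cosφ = 1.732 × 400 × 63.9 × 0.775 = 34309 W
η = P_out / P_in = 29832 / 34309 = 0.870 = 87.0%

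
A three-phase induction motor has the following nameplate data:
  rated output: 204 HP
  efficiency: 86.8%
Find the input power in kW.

175 kW

P_out = 204 × 746 = 152184 W
P_in = P_out/η = 152184/0.868 = 175327 W = 175 kW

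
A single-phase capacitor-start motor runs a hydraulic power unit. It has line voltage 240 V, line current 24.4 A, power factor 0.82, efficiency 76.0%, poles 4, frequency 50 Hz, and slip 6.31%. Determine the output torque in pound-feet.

P_in = V·I·cosφ = 240 × 24.4 × 0.82 = 4802 W
P_out = η·P_in = 0.76 × 4802 = 3650 W
n_s = 120×50/4 = 1500 rpm; n = 1500×(1−0.0631) = 1405 rpm
ω = 2π×1405/60 = 147.1 rad/s
τ = P_out/ω = 3650/147.1 = 24.81 N·m
In lb·ft: 24.81/1.356 = 18.3 lb·ft

18.3 lb·ft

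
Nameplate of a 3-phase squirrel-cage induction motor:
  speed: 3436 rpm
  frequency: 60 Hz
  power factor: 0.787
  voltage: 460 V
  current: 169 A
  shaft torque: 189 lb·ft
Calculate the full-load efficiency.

87.0 %

τ = 189 lb·ft × 1.356 = 256.3 N·m
ω = 2π × 3436/60 = 359.8 rad/s; P_out = τω = 256.3 × 359.8 = 92217 W
P_in = √3·V_L·I_L·cosφ = 1.732 × 460 × 169 × 0.787 = 105966 W
η = P_out / P_in = 92217 / 105966 = 0.870 = 87.0%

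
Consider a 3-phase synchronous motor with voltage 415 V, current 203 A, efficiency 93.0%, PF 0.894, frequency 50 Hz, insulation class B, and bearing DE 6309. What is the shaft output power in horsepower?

P_in = √3·V·I·cosφ = 1.732 × 415 × 203 × 0.894 = 130446 W
P_out = η·P_in = 0.93 × 130446 = 121315 W
= 121315/746 = 163 HP

163 HP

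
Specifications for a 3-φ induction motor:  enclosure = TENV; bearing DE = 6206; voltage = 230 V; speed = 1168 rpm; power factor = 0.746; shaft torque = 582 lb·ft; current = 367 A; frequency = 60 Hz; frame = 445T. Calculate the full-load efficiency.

88.5 %

τ = 582 lb·ft × 1.356 = 789.2 N·m
ω = 2π × 1168/60 = 122.3 rad/s; P_out = τω = 789.2 × 122.3 = 96519 W
P_in = √3·V_L·I_L·cosφ = 1.732 × 230 × 367 × 0.746 = 109064 W
η = P_out / P_in = 96519 / 109064 = 0.885 = 88.5%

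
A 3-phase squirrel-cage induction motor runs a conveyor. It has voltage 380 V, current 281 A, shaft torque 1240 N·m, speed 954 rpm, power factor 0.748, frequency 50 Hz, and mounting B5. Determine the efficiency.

89.5 %

ω = 2π × 954/60 = 99.9 rad/s; P_out = τω = 1240 × 99.9 = 123876 W
P_in = √3·V_L·I_L·cosφ = 1.732 × 380 × 281 × 0.748 = 138337 W
η = P_out / P_in = 123876 / 138337 = 0.895 = 89.5%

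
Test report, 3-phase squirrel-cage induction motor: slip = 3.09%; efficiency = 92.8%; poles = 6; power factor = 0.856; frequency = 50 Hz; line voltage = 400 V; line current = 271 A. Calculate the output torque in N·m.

1470 N·m

P_in = √3·V·I·cosφ = 1.732 × 400 × 271 × 0.856 = 160713 W
P_out = η·P_in = 0.928 × 160713 = 149142 W
n_s = 120×50/6 = 1000 rpm; n = 1000×(1−0.0309) = 969 rpm
ω = 2π×969/60 = 101.5 rad/s
τ = P_out/ω = 149142/101.5 = 1470 N·m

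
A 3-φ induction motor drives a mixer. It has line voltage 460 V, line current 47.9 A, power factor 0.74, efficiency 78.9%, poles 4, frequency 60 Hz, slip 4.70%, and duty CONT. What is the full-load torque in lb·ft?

91.5 lb·ft

P_in = √3·V·I·cosφ = 1.732 × 460 × 47.9 × 0.74 = 28241 W
P_out = η·P_in = 0.789 × 28241 = 22282 W
n_s = 120×60/4 = 1800 rpm; n = 1800×(1−0.047) = 1715 rpm
ω = 2π×1715/60 = 179.6 rad/s
τ = P_out/ω = 22282/179.6 = 124.1 N·m
In lb·ft: 124.1/1.356 = 91.5 lb·ft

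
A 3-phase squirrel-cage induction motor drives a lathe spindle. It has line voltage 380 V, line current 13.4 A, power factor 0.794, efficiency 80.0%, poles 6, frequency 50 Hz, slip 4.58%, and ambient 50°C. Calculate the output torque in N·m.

P_in = √3·V·I·cosφ = 1.732 × 380 × 13.4 × 0.794 = 7003 W
P_out = η·P_in = 0.8 × 7003 = 5602 W
n_s = 120×50/6 = 1000 rpm; n = 1000×(1−0.0458) = 954 rpm
ω = 2π×954/60 = 99.9 rad/s
τ = P_out/ω = 5602/99.9 = 56.1 N·m

56.1 N·m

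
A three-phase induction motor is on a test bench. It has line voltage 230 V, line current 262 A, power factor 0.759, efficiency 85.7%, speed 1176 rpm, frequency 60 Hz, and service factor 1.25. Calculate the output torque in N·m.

P_in = √3·V·I·cosφ = 1.732 × 230 × 262 × 0.759 = 79217 W
P_out = η·P_in = 0.857 × 79217 = 67889 W
n = 1176 rpm
ω = 2π×1176/60 = 123.2 rad/s
τ = P_out/ω = 67889/123.2 = 551 N·m

551 N·m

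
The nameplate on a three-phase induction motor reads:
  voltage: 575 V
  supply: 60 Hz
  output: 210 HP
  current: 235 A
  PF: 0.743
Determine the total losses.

17200 W

P_in = √3·V·I·cosφ = 1.732×575×235×0.743 = 173889 W
P_out = 210×746 = 156660 W
Losses = P_in − P_out = 173889 − 156660 = 17229 W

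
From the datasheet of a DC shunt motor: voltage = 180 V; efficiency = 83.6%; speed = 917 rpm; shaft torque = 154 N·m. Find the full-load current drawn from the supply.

98.3 A

ω = 2π×917/60 = 96.03 rad/s; P_out = τω = 154 × 96.03 = 14789 W
P_in = P_out / η = 14789 / 0.836 = 17690 W
I = P_in / V = 17690 / 180 = 98.3 A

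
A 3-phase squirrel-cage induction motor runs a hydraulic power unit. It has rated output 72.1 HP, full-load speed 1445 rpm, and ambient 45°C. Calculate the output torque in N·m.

355 N·m

P_out = 72.1 × 746 = 53787 W
ω = 2π × 1445/60 = 151.3 rad/s
τ = P_out/ω = 53787/151.3 = 355 N·m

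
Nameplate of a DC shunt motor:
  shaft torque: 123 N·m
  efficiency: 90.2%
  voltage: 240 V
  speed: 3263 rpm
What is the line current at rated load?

194 A

ω = 2π×3263/60 = 341.7 rad/s; P_out = τω = 123 × 341.7 = 42029 W
P_in = P_out / η = 42029 / 0.902 = 46595 W
I = P_in / V = 46595 / 240 = 194 A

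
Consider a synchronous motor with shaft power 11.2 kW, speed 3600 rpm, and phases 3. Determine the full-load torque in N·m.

29.7 N·m

ω = 2π × 3600/60 = 377 rad/s
τ = P/ω = 11200/377 = 29.7 N·m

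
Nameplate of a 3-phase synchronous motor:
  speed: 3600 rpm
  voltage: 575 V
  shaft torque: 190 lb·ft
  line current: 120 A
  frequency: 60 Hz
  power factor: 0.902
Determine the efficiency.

90.1 %

τ = 190 lb·ft × 1.356 = 257.6 N·m
ω = 2π × 3600/60 = 377 rad/s; P_out = τω = 257.6 × 377 = 97115 W
P_in = √3·V_L·I_L·cosφ = 1.732 × 575 × 120 × 0.902 = 107796 W
η = P_out / P_in = 97115 / 107796 = 0.901 = 90.1%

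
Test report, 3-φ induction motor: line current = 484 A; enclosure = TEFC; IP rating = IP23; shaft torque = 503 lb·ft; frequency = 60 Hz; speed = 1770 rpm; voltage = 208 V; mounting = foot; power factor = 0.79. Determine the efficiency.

τ = 503 lb·ft × 1.356 = 682.1 N·m
ω = 2π × 1770/60 = 185.4 rad/s; P_out = τω = 682.1 × 185.4 = 126461 W
P_in = √3·V_L·I_L·cosφ = 1.732 × 208 × 484 × 0.79 = 137747 W
η = P_out / P_in = 126461 / 137747 = 0.918 = 91.8%

91.8 %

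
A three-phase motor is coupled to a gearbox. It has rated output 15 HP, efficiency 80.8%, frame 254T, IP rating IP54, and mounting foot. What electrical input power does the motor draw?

P_out = 15 × 746 = 11190 W
P_in = P_out/η = 11190/0.808 = 13849 W = 13.8 kW

13.8 kW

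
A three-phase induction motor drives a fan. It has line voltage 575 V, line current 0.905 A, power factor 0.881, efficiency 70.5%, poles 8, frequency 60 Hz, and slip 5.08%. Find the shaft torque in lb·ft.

4.62 lb·ft

P_in = √3·V·I·cosφ = 1.732 × 575 × 0.905 × 0.881 = 794 W
P_out = η·P_in = 0.705 × 794 = 560 W
n_s = 120×60/8 = 900 rpm; n = 900×(1−0.0508) = 854 rpm
ω = 2π×854/60 = 89.43 rad/s
τ = P_out/ω = 560/89.43 = 6.262 N·m
In lb·ft: 6.262/1.356 = 4.62 lb·ft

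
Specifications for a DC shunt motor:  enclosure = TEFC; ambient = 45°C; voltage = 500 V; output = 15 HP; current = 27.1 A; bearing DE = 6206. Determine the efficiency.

P_out = 15 × 746 = 11190 W
P_in = V·I = 500 × 27.1 = 13550 W
η = P_out / P_in = 11190 / 13550 = 0.826 = 82.6%

82.6 %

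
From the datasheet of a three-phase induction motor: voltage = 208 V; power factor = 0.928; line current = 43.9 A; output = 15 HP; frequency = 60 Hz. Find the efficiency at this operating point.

P_out = 15 × 746 = 11190 W
P_in = √3·V_L·I_L·cosφ = 1.732 × 208 × 43.9 × 0.928 = 14677 W
η = P_out / P_in = 11190 / 14677 = 0.762 = 76.2%

76.2 %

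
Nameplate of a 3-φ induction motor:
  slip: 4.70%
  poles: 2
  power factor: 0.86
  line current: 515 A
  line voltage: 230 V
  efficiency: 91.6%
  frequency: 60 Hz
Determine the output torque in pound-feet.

332 lb·ft

P_in = √3·V·I·cosφ = 1.732 × 230 × 515 × 0.86 = 176434 W
P_out = η·P_in = 0.916 × 176434 = 161614 W
n_s = 120×60/2 = 3600 rpm; n = 3600×(1−0.047) = 3431 rpm
ω = 2π×3431/60 = 359.3 rad/s
τ = P_out/ω = 161614/359.3 = 449.8 N·m
In lb·ft: 449.8/1.356 = 332 lb·ft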